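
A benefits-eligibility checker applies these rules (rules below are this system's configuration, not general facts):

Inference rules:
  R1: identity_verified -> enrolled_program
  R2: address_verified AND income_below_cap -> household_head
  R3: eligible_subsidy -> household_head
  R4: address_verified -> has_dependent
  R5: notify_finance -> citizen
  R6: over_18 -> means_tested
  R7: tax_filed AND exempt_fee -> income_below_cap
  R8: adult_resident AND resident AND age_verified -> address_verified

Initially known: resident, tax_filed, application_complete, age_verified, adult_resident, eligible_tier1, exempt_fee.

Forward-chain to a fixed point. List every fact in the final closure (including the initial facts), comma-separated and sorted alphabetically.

address_verified, adult_resident, age_verified, application_complete, eligible_tier1, exempt_fee, has_dependent, household_head, income_below_cap, resident, tax_filed

Round 1: R7 [tax_filed AND exempt_fee -> income_below_cap]; R8 [adult_resident AND resident AND age_verified -> address_verified]. Adds income_below_cap, address_verified.
Round 2: R2 [address_verified AND income_below_cap -> household_head]; R4 [address_verified -> has_dependent]. Adds household_head, has_dependent.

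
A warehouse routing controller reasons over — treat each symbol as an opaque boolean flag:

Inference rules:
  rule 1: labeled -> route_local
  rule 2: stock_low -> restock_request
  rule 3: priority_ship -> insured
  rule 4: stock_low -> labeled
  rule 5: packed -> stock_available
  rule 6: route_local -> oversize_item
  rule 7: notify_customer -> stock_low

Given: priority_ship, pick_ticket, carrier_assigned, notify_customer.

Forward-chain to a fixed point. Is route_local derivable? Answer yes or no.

yes

Round 1 — rule 3, rule 7, derive insured, stock_low.
Round 2 — rule 2, rule 4, derive restock_request, labeled.
Round 3 — rule 1, derive route_local.
Round 4 — rule 6, derive oversize_item.
route_local appears in round 3, so it is derivable.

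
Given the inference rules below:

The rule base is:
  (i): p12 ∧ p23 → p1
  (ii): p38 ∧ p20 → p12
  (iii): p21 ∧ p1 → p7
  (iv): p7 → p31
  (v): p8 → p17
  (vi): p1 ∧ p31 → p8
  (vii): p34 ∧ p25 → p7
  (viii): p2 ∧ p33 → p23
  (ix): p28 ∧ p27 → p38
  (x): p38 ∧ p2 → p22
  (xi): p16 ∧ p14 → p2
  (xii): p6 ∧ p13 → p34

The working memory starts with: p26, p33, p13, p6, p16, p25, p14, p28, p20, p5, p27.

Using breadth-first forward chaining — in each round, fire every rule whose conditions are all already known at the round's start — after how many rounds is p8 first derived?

4

Round 1: (ix) [p28 ∧ p27 → p38]; (xi) [p16 ∧ p14 → p2]; (xii) [p6 ∧ p13 → p34]. Adds p38, p2, p34.
Round 2: (ii) [p38 ∧ p20 → p12]; (vii) [p34 ∧ p25 → p7]; (viii) [p2 ∧ p33 → p23]; (x) [p38 ∧ p2 → p22]. Adds p12, p7, p23, p22.
Round 3: (i) [p12 ∧ p23 → p1]; (iv) [p7 → p31]. Adds p1, p31.
Round 4: (vi) [p1 ∧ p31 → p8]. Adds p8.
p8 first appears in round 4.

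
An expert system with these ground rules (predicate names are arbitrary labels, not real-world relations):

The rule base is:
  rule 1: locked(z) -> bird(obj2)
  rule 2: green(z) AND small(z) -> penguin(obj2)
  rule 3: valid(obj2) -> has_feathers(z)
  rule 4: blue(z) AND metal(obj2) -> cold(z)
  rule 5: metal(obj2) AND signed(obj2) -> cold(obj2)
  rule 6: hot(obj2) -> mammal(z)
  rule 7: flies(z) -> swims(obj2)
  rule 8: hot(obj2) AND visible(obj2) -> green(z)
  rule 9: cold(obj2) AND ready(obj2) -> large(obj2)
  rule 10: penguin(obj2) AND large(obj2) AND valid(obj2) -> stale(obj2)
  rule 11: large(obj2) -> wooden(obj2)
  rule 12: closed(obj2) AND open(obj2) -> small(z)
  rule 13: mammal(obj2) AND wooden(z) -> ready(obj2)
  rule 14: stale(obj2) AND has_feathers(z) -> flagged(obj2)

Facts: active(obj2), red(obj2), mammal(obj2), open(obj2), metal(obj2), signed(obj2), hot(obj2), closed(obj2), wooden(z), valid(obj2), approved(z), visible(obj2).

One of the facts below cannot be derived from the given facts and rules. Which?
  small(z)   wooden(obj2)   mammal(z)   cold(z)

Round 1: rule 3 [valid(obj2) -> has_feathers(z)]; rule 5 [metal(obj2) AND signed(obj2) -> cold(obj2)]; rule 6 [hot(obj2) -> mammal(z)]; rule 8 [hot(obj2) AND visible(obj2) -> green(z)]; rule 12 [closed(obj2) AND open(obj2) -> small(z)]; rule 13 [mammal(obj2) AND wooden(z) -> ready(obj2)]. Adds has_feathers(z), cold(obj2), mammal(z), green(z), small(z), ready(obj2).
Round 2: rule 2 [green(z) AND small(z) -> penguin(obj2)]; rule 9 [cold(obj2) AND ready(obj2) -> large(obj2)]. Adds penguin(obj2), large(obj2).
Round 3: rule 10 [penguin(obj2) AND large(obj2) AND valid(obj2) -> stale(obj2)]; rule 11 [large(obj2) -> wooden(obj2)]. Adds stale(obj2), wooden(obj2).
Round 4: rule 14 [stale(obj2) AND has_feathers(z) -> flagged(obj2)]. Adds flagged(obj2).
Derived: mammal(z) (round 1), small(z) (round 1), wooden(obj2) (round 3). cold(z) never appears in any round.

cold(z)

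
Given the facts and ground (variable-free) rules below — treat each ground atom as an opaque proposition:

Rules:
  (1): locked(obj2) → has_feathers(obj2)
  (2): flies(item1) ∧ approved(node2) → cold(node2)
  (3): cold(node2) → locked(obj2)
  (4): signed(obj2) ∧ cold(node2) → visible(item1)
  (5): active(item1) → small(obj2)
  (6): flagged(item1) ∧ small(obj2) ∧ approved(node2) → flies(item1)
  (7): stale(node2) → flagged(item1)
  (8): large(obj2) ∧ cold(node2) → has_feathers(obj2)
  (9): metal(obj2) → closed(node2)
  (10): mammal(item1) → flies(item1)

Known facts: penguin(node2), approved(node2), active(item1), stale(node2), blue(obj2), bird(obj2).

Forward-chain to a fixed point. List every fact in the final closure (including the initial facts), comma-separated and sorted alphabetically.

active(item1), approved(node2), bird(obj2), blue(obj2), cold(node2), flagged(item1), flies(item1), has_feathers(obj2), locked(obj2), penguin(node2), small(obj2), stale(node2)

[1] (5) [active(item1) → small(obj2)]; (7) [stale(node2) → flagged(item1)]. ⇒ new: small(obj2), flagged(item1).
[2] (6) [flagged(item1) ∧ small(obj2) ∧ approved(node2) → flies(item1)]. ⇒ new: flies(item1).
[3] (2) [flies(item1) ∧ approved(node2) → cold(node2)]. ⇒ new: cold(node2).
[4] (3) [cold(node2) → locked(obj2)]. ⇒ new: locked(obj2).
[5] (1) [locked(obj2) → has_feathers(obj2)]. ⇒ new: has_feathers(obj2).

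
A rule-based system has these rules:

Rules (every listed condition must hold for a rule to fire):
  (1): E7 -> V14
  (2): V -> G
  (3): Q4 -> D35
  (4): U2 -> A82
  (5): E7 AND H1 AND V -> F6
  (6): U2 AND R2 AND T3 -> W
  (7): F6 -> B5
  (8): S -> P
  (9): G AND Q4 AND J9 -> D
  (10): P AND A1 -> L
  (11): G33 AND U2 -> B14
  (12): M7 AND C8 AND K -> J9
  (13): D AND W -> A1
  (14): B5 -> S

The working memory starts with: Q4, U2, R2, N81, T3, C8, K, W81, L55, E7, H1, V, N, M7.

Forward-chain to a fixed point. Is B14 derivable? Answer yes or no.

Round 1: (1) [E7 -> V14]; (2) [V -> G]; (3) [Q4 -> D35]; (4) [U2 -> A82]; (5) [E7 AND H1 AND V -> F6]; (6) [U2 AND R2 AND T3 -> W]; (12) [M7 AND C8 AND K -> J9]. Adds V14, G, D35, A82, F6, W, J9.
Round 2: (7) [F6 -> B5]; (9) [G AND Q4 AND J9 -> D]. Adds B5, D.
Round 3: (13) [D AND W -> A1]; (14) [B5 -> S]. Adds A1, S.
Round 4: (8) [S -> P]. Adds P.
Round 5: (10) [P AND A1 -> L]. Adds L.
Fixed point reached. B14 is concluded only by (11); (11) needs G33 (never derived).

no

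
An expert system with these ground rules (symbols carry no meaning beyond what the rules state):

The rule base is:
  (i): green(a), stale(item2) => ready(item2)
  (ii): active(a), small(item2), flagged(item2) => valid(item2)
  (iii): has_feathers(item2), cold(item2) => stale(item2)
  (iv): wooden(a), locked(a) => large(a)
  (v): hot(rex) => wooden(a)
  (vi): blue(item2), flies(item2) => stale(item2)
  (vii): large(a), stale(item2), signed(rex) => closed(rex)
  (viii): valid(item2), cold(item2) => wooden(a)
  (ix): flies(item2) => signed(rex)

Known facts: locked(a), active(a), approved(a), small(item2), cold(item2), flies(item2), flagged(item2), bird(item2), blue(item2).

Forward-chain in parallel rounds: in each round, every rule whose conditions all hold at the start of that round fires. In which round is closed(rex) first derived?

Round 1: (ii) [active(a), small(item2), flagged(item2) => valid(item2)]; (vi) [blue(item2), flies(item2) => stale(item2)]; (ix) [flies(item2) => signed(rex)]. Adds valid(item2), stale(item2), signed(rex).
Round 2: (viii) [valid(item2), cold(item2) => wooden(a)]. Adds wooden(a).
Round 3: (iv) [wooden(a), locked(a) => large(a)]. Adds large(a).
Round 4: (vii) [large(a), stale(item2), signed(rex) => closed(rex)]. Adds closed(rex).
closed(rex) first appears in round 4.

4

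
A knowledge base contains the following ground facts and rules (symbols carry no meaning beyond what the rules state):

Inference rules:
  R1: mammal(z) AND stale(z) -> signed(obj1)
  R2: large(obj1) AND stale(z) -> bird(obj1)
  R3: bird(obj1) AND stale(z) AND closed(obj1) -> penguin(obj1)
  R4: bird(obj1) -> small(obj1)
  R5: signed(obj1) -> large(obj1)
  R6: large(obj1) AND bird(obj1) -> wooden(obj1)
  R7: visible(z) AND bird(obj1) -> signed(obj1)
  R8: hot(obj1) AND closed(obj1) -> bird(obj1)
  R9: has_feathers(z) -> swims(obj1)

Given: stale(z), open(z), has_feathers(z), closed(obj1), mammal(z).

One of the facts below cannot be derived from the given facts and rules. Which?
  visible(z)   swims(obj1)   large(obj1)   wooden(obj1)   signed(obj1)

visible(z)

Round 1: R1 [mammal(z) AND stale(z) -> signed(obj1)]; R9 [has_feathers(z) -> swims(obj1)]. New: signed(obj1), swims(obj1).
Round 2: R5 [signed(obj1) -> large(obj1)]. New: large(obj1).
Round 3: R2 [large(obj1) AND stale(z) -> bird(obj1)]. New: bird(obj1).
Round 4: R3 [bird(obj1) AND stale(z) AND closed(obj1) -> penguin(obj1)]; R4 [bird(obj1) -> small(obj1)]; R6 [large(obj1) AND bird(obj1) -> wooden(obj1)]. New: penguin(obj1), small(obj1), wooden(obj1).
Derived: swims(obj1) (round 1), signed(obj1) (round 1), wooden(obj1) (round 4), large(obj1) (round 2). visible(z) never appears in any round.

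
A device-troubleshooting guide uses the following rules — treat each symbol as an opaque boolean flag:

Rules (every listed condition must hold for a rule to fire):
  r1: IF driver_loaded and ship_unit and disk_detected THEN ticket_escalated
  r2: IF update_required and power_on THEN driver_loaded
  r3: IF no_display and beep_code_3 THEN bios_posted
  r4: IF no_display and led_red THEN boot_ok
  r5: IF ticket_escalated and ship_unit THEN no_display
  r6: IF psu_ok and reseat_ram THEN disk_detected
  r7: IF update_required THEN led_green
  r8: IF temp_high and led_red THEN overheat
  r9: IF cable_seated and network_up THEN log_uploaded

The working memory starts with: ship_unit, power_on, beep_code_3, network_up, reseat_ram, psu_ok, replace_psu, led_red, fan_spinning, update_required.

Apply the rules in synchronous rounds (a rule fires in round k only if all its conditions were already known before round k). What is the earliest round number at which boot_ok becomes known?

Round 1: r2 [IF update_required and power_on THEN driver_loaded]; r6 [IF psu_ok and reseat_ram THEN disk_detected]; r7 [IF update_required THEN led_green]. New: driver_loaded, disk_detected, led_green.
Round 2: r1 [IF driver_loaded and ship_unit and disk_detected THEN ticket_escalated]. New: ticket_escalated.
Round 3: r5 [IF ticket_escalated and ship_unit THEN no_display]. New: no_display.
Round 4: r3 [IF no_display and beep_code_3 THEN bios_posted]; r4 [IF no_display and led_red THEN boot_ok]. New: bios_posted, boot_ok.
boot_ok first appears in round 4.

4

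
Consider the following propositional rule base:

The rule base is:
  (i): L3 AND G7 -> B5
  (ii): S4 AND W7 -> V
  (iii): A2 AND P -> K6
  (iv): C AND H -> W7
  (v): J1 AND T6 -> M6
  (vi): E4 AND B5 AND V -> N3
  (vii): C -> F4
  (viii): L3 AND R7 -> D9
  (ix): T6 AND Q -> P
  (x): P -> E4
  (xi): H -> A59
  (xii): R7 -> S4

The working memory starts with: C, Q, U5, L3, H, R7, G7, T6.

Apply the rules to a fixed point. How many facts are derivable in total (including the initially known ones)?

Round 1: (i) [L3 AND G7 -> B5]; (iv) [C AND H -> W7]; (vii) [C -> F4]; (viii) [L3 AND R7 -> D9]; (ix) [T6 AND Q -> P]; (xi) [H -> A59]; (xii) [R7 -> S4]. Adds B5, W7, F4, D9, P, A59, S4.
Round 2: (ii) [S4 AND W7 -> V]; (x) [P -> E4]. Adds V, E4.
Round 3: (vi) [E4 AND B5 AND V -> N3]. Adds N3.
Closure: {A59, B5, C, D9, E4, F4, G7, H, L3, N3, P, Q, R7, S4, T6, U5, V, W7} — 18 facts.

18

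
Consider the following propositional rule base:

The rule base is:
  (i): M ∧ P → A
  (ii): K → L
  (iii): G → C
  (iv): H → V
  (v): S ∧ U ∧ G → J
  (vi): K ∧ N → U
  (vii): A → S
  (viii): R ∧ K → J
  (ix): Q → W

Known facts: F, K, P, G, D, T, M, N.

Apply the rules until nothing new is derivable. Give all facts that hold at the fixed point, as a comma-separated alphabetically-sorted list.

A, C, D, F, G, J, K, L, M, N, P, S, T, U

Round 1 fires (i), (ii), (iii), (vi), giving A, L, C, U.
Round 2 fires (vii), giving S.
Round 3 fires (v), giving J.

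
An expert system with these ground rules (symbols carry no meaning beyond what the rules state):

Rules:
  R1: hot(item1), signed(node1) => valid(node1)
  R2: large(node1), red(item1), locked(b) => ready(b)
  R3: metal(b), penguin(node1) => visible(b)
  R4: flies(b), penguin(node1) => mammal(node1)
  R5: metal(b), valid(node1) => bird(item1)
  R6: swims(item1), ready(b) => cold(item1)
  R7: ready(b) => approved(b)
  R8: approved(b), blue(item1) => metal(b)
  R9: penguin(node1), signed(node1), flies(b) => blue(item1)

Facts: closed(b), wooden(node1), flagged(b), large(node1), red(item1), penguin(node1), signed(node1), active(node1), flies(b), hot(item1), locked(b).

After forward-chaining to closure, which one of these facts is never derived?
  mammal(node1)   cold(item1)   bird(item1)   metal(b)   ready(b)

[1] R1 [hot(item1), signed(node1) => valid(node1)]; R2 [large(node1), red(item1), locked(b) => ready(b)]; R4 [flies(b), penguin(node1) => mammal(node1)]; R9 [penguin(node1), signed(node1), flies(b) => blue(item1)]. ⇒ new: valid(node1), ready(b), mammal(node1), blue(item1).
[2] R7 [ready(b) => approved(b)]. ⇒ new: approved(b).
[3] R8 [approved(b), blue(item1) => metal(b)]. ⇒ new: metal(b).
[4] R3 [metal(b), penguin(node1) => visible(b)]; R5 [metal(b), valid(node1) => bird(item1)]. ⇒ new: visible(b), bird(item1).
Derived: mammal(node1) (round 1), ready(b) (round 1), bird(item1) (round 4), metal(b) (round 3). cold(item1) never appears in any round.

cold(item1)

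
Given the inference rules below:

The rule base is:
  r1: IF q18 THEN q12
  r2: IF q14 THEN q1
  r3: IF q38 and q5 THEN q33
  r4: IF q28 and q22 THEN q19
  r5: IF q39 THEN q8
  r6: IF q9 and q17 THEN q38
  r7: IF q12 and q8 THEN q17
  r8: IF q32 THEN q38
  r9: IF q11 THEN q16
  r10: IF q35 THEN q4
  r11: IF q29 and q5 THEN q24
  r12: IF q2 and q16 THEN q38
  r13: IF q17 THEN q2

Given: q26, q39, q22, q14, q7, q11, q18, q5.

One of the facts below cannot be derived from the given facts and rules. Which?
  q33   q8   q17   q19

Round 1: r1 [IF q18 THEN q12]; r2 [IF q14 THEN q1]; r5 [IF q39 THEN q8]; r9 [IF q11 THEN q16]. New: q12, q1, q8, q16.
Round 2: r7 [IF q12 and q8 THEN q17]. New: q17.
Round 3: r13 [IF q17 THEN q2]. New: q2.
Round 4: r12 [IF q2 and q16 THEN q38]. New: q38.
Round 5: r3 [IF q38 and q5 THEN q33]. New: q33.
Derived: q17 (round 2), q8 (round 1), q33 (round 5). q19 never appears in any round.

q19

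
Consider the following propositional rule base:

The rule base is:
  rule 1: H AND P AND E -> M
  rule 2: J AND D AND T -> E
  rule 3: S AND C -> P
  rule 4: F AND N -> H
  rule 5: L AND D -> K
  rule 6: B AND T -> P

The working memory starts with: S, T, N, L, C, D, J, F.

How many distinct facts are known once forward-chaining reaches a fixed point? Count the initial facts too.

[1] rule 2 [J AND D AND T -> E]; rule 3 [S AND C -> P]; rule 4 [F AND N -> H]; rule 5 [L AND D -> K]. ⇒ new: E, P, H, K.
[2] rule 1 [H AND P AND E -> M]. ⇒ new: M.
Closure: {C, D, E, F, H, J, K, L, M, N, P, S, T} — 13 facts.

13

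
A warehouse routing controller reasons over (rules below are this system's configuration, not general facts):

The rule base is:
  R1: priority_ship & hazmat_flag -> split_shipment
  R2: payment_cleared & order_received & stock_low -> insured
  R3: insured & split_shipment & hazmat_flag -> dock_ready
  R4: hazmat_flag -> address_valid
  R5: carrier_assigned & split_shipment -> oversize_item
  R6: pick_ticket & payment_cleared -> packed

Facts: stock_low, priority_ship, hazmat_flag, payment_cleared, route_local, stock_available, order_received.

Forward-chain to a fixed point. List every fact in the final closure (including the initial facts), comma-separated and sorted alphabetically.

address_valid, dock_ready, hazmat_flag, insured, order_received, payment_cleared, priority_ship, route_local, split_shipment, stock_available, stock_low

Round 1 — R1, R2, R4, derive split_shipment, insured, address_valid.
Round 2 — R3, derive dock_ready.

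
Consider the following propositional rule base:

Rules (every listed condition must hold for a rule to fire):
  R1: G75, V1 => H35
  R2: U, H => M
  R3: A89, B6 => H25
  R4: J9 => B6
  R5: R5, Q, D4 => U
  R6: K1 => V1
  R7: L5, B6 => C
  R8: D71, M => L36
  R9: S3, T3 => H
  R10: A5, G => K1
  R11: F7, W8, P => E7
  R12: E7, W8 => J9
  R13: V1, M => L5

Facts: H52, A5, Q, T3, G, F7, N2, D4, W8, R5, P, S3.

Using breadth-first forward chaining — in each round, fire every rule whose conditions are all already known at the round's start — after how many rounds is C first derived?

4

Round 1 fires R5, R9, R10, R11, giving U, H, K1, E7.
Round 2 fires R2, R6, R12, giving M, V1, J9.
Round 3 fires R4, R13, giving B6, L5.
Round 4 fires R7, giving C.
C first appears in round 4.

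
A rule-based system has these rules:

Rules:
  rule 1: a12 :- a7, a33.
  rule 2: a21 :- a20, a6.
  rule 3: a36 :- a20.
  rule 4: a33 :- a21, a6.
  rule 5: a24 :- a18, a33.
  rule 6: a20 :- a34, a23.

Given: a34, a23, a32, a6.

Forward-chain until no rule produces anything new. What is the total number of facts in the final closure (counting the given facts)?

[1] rule 6 [a20 :- a34, a23.]. ⇒ new: a20.
[2] rule 2 [a21 :- a20, a6.]; rule 3 [a36 :- a20.]. ⇒ new: a21, a36.
[3] rule 4 [a33 :- a21, a6.]. ⇒ new: a33.
Closure: {a20, a21, a23, a32, a33, a34, a36, a6} — 8 facts.

8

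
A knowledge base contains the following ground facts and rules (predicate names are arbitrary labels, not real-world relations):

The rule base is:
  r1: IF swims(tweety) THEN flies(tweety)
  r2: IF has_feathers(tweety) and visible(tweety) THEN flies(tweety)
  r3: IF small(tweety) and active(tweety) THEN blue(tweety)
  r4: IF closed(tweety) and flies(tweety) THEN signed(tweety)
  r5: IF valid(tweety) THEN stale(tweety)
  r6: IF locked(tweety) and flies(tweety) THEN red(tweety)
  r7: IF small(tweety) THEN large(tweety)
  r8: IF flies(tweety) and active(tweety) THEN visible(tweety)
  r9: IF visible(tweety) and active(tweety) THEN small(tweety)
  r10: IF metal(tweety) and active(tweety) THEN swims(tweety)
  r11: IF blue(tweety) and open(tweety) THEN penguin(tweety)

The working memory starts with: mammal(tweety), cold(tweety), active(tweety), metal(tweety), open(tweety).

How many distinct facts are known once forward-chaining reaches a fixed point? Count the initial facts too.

12

[1] r10 [IF metal(tweety) and active(tweety) THEN swims(tweety)]. ⇒ new: swims(tweety).
[2] r1 [IF swims(tweety) THEN flies(tweety)]. ⇒ new: flies(tweety).
[3] r8 [IF flies(tweety) and active(tweety) THEN visible(tweety)]. ⇒ new: visible(tweety).
[4] r9 [IF visible(tweety) and active(tweety) THEN small(tweety)]. ⇒ new: small(tweety).
[5] r3 [IF small(tweety) and active(tweety) THEN blue(tweety)]; r7 [IF small(tweety) THEN large(tweety)]. ⇒ new: blue(tweety), large(tweety).
[6] r11 [IF blue(tweety) and open(tweety) THEN penguin(tweety)]. ⇒ new: penguin(tweety).
Closure: {active(tweety), blue(tweety), cold(tweety), flies(tweety), large(tweety), mammal(tweety), metal(tweety), open(tweety), penguin(tweety), small(tweety), swims(tweety), visible(tweety)} — 12 facts.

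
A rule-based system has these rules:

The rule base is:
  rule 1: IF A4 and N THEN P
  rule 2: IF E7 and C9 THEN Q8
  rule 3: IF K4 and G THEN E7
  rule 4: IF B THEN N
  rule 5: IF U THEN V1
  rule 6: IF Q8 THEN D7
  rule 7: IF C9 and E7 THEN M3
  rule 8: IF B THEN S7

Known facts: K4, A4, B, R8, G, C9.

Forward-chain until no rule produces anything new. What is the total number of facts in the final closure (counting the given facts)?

13

Round 1 fires rule 3, rule 4, rule 8, giving E7, N, S7.
Round 2 fires rule 1, rule 2, rule 7, giving P, Q8, M3.
Round 3 fires rule 6, giving D7.
Closure: {A4, B, C9, D7, E7, G, K4, M3, N, P, Q8, R8, S7} — 13 facts.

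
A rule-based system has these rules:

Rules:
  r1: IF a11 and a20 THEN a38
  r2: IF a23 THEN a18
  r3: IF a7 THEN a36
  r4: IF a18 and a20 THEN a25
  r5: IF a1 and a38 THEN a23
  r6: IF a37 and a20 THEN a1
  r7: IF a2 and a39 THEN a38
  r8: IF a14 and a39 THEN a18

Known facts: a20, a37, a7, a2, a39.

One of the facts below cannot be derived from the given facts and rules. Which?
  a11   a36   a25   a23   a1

Round 1 fires r3, r6, r7, giving a36, a1, a38.
Round 2 fires r5, giving a23.
Round 3 fires r2, giving a18.
Round 4 fires r4, giving a25.
Derived: a36 (round 1), a23 (round 2), a1 (round 1), a25 (round 4). a11 never appears in any round.

a11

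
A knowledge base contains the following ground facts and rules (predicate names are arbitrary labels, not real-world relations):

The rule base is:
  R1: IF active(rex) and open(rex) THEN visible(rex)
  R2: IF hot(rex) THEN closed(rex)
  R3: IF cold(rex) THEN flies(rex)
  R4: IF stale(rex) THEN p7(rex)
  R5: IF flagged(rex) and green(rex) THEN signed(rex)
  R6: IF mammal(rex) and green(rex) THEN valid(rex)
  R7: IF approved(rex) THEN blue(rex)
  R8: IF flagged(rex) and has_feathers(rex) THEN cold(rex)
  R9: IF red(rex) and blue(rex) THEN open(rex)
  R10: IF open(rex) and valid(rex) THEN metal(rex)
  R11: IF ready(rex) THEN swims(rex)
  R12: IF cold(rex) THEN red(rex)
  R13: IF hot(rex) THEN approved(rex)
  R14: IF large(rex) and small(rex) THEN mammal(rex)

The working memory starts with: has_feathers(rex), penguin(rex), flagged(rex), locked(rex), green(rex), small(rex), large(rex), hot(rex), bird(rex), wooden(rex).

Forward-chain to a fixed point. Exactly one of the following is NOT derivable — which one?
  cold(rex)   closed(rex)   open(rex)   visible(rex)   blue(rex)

[1] R2 [IF hot(rex) THEN closed(rex)]; R5 [IF flagged(rex) and green(rex) THEN signed(rex)]; R8 [IF flagged(rex) and has_feathers(rex) THEN cold(rex)]; R13 [IF hot(rex) THEN approved(rex)]; R14 [IF large(rex) and small(rex) THEN mammal(rex)]. ⇒ new: closed(rex), signed(rex), cold(rex), approved(rex), mammal(rex).
[2] R3 [IF cold(rex) THEN flies(rex)]; R6 [IF mammal(rex) and green(rex) THEN valid(rex)]; R7 [IF approved(rex) THEN blue(rex)]; R12 [IF cold(rex) THEN red(rex)]. ⇒ new: flies(rex), valid(rex), blue(rex), red(rex).
[3] R9 [IF red(rex) and blue(rex) THEN open(rex)]. ⇒ new: open(rex).
[4] R10 [IF open(rex) and valid(rex) THEN metal(rex)]. ⇒ new: metal(rex).
Derived: cold(rex) (round 1), open(rex) (round 3), closed(rex) (round 1), blue(rex) (round 2). visible(rex) never appears in any round.

visible(rex)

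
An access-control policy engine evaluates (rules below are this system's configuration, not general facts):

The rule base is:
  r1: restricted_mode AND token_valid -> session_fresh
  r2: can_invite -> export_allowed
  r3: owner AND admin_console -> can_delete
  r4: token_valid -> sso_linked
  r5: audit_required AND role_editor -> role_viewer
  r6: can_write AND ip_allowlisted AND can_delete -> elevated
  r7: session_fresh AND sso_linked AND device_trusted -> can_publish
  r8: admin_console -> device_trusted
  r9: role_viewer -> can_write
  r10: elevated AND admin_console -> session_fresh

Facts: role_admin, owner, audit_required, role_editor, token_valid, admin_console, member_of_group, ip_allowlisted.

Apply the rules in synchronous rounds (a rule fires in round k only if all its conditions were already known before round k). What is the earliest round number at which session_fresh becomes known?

Round 1: r3 [owner AND admin_console -> can_delete]; r4 [token_valid -> sso_linked]; r5 [audit_required AND role_editor -> role_viewer]; r8 [admin_console -> device_trusted]. Adds can_delete, sso_linked, role_viewer, device_trusted.
Round 2: r9 [role_viewer -> can_write]. Adds can_write.
Round 3: r6 [can_write AND ip_allowlisted AND can_delete -> elevated]. Adds elevated.
Round 4: r10 [elevated AND admin_console -> session_fresh]. Adds session_fresh.
session_fresh first appears in round 4.

4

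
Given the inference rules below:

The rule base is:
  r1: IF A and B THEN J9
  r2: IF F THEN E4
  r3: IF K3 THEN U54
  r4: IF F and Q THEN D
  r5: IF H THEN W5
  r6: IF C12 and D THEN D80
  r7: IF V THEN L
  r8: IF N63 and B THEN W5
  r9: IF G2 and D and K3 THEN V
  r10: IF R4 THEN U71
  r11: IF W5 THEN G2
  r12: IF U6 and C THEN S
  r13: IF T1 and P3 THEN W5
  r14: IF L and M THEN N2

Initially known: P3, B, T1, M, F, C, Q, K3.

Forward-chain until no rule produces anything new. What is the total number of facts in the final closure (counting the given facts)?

16

[1] r2 [IF F THEN E4]; r3 [IF K3 THEN U54]; r4 [IF F and Q THEN D]; r13 [IF T1 and P3 THEN W5]. ⇒ new: E4, U54, D, W5.
[2] r11 [IF W5 THEN G2]. ⇒ new: G2.
[3] r9 [IF G2 and D and K3 THEN V]. ⇒ new: V.
[4] r7 [IF V THEN L]. ⇒ new: L.
[5] r14 [IF L and M THEN N2]. ⇒ new: N2.
Closure: {B, C, D, E4, F, G2, K3, L, M, N2, P3, Q, T1, U54, V, W5} — 16 facts.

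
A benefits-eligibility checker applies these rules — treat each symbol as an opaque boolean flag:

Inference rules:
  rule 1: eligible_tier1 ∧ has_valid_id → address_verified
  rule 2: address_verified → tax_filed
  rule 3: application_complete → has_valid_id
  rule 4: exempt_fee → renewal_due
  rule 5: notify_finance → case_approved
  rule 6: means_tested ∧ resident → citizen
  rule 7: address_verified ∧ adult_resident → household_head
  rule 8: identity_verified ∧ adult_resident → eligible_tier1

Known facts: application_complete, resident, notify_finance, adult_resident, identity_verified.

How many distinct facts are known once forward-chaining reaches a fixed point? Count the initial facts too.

11

Round 1: rule 3 [application_complete → has_valid_id]; rule 5 [notify_finance → case_approved]; rule 8 [identity_verified ∧ adult_resident → eligible_tier1]. Adds has_valid_id, case_approved, eligible_tier1.
Round 2: rule 1 [eligible_tier1 ∧ has_valid_id → address_verified]. Adds address_verified.
Round 3: rule 2 [address_verified → tax_filed]; rule 7 [address_verified ∧ adult_resident → household_head]. Adds tax_filed, household_head.
Closure: {address_verified, adult_resident, application_complete, case_approved, eligible_tier1, has_valid_id, household_head, identity_verified, notify_finance, resident, tax_filed} — 11 facts.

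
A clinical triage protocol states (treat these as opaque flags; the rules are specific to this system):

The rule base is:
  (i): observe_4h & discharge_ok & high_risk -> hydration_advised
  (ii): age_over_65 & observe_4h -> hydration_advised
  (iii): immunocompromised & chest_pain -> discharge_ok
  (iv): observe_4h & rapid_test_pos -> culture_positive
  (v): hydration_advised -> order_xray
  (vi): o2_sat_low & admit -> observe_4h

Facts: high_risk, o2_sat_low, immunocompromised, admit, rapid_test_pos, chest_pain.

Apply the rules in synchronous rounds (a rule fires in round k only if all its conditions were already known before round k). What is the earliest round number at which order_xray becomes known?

Round 1 fires (iii), (vi), giving discharge_ok, observe_4h.
Round 2 fires (i), (iv), giving hydration_advised, culture_positive.
Round 3 fires (v), giving order_xray.
order_xray first appears in round 3.

3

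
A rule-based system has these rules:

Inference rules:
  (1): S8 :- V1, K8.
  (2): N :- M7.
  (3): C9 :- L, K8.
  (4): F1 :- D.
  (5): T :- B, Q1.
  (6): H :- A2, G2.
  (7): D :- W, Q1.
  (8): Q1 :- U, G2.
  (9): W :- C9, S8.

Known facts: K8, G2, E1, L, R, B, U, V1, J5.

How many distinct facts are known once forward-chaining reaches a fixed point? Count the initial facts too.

[1] (1) [S8 :- V1, K8.]; (3) [C9 :- L, K8.]; (8) [Q1 :- U, G2.]. ⇒ new: S8, C9, Q1.
[2] (5) [T :- B, Q1.]; (9) [W :- C9, S8.]. ⇒ new: T, W.
[3] (7) [D :- W, Q1.]. ⇒ new: D.
[4] (4) [F1 :- D.]. ⇒ new: F1.
Closure: {B, C9, D, E1, F1, G2, J5, K8, L, Q1, R, S8, T, U, V1, W} — 16 facts.

16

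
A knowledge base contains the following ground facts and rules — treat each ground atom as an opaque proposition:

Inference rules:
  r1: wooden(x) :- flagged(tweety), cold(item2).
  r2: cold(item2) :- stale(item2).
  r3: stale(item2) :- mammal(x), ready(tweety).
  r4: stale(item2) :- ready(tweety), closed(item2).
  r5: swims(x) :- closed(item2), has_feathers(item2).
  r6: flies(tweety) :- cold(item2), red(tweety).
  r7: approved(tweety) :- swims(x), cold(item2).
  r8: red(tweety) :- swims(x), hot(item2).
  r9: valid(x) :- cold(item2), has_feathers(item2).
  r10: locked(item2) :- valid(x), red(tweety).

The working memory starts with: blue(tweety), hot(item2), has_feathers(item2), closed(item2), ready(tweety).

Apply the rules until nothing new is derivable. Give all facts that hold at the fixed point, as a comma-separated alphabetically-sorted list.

[1] r4 [stale(item2) :- ready(tweety), closed(item2).]; r5 [swims(x) :- closed(item2), has_feathers(item2).]. ⇒ new: stale(item2), swims(x).
[2] r2 [cold(item2) :- stale(item2).]; r8 [red(tweety) :- swims(x), hot(item2).]. ⇒ new: cold(item2), red(tweety).
[3] r6 [flies(tweety) :- cold(item2), red(tweety).]; r7 [approved(tweety) :- swims(x), cold(item2).]; r9 [valid(x) :- cold(item2), has_feathers(item2).]. ⇒ new: flies(tweety), approved(tweety), valid(x).
[4] r10 [locked(item2) :- valid(x), red(tweety).]. ⇒ new: locked(item2).

approved(tweety), blue(tweety), closed(item2), cold(item2), flies(tweety), has_feathers(item2), hot(item2), locked(item2), ready(tweety), red(tweety), stale(item2), swims(x), valid(x)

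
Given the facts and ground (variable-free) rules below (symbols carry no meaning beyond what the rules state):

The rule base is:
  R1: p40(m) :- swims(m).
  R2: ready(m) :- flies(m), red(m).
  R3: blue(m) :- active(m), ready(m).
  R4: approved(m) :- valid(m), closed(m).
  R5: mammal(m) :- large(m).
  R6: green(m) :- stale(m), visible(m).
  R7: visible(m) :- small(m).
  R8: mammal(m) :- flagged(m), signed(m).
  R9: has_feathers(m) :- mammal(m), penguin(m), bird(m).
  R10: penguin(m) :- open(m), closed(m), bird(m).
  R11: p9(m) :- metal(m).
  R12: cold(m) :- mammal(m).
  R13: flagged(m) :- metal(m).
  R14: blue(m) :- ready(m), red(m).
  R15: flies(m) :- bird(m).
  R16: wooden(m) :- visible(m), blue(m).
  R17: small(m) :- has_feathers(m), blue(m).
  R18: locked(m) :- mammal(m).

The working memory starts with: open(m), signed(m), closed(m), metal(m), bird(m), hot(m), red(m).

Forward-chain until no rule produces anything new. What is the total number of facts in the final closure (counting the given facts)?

Round 1: R10 [penguin(m) :- open(m), closed(m), bird(m).]; R11 [p9(m) :- metal(m).]; R13 [flagged(m) :- metal(m).]; R15 [flies(m) :- bird(m).]. Adds penguin(m), p9(m), flagged(m), flies(m).
Round 2: R2 [ready(m) :- flies(m), red(m).]; R8 [mammal(m) :- flagged(m), signed(m).]. Adds ready(m), mammal(m).
Round 3: R9 [has_feathers(m) :- mammal(m), penguin(m), bird(m).]; R12 [cold(m) :- mammal(m).]; R14 [blue(m) :- ready(m), red(m).]; R18 [locked(m) :- mammal(m).]. Adds has_feathers(m), cold(m), blue(m), locked(m).
Round 4: R17 [small(m) :- has_feathers(m), blue(m).]. Adds small(m).
Round 5: R7 [visible(m) :- small(m).]. Adds visible(m).
Round 6: R16 [wooden(m) :- visible(m), blue(m).]. Adds wooden(m).
Closure: {bird(m), blue(m), closed(m), cold(m), flagged(m), flies(m), has_feathers(m), hot(m), locked(m), mammal(m), metal(m), open(m), p9(m), penguin(m), ready(m), red(m), signed(m), small(m), visible(m), wooden(m)} — 20 facts.

20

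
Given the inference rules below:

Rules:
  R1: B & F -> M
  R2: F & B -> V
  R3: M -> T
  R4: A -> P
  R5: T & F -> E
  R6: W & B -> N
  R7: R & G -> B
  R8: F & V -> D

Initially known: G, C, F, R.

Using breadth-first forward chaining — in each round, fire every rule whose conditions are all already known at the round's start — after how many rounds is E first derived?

4

Round 1: R7 [R & G -> B]. Adds B.
Round 2: R1 [B & F -> M]; R2 [F & B -> V]. Adds M, V.
Round 3: R3 [M -> T]; R8 [F & V -> D]. Adds T, D.
Round 4: R5 [T & F -> E]. Adds E.
E first appears in round 4.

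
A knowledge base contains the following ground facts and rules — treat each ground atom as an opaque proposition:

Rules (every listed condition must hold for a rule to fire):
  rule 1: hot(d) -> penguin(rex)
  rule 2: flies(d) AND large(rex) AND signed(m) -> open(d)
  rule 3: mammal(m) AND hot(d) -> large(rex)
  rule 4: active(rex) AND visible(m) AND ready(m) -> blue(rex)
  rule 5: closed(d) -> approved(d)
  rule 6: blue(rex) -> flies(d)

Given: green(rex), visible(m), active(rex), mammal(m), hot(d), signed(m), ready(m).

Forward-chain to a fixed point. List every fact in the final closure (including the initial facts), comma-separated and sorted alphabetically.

active(rex), blue(rex), flies(d), green(rex), hot(d), large(rex), mammal(m), open(d), penguin(rex), ready(m), signed(m), visible(m)

[1] rule 1 [hot(d) -> penguin(rex)]; rule 3 [mammal(m) AND hot(d) -> large(rex)]; rule 4 [active(rex) AND visible(m) AND ready(m) -> blue(rex)]. ⇒ new: penguin(rex), large(rex), blue(rex).
[2] rule 6 [blue(rex) -> flies(d)]. ⇒ new: flies(d).
[3] rule 2 [flies(d) AND large(rex) AND signed(m) -> open(d)]. ⇒ new: open(d).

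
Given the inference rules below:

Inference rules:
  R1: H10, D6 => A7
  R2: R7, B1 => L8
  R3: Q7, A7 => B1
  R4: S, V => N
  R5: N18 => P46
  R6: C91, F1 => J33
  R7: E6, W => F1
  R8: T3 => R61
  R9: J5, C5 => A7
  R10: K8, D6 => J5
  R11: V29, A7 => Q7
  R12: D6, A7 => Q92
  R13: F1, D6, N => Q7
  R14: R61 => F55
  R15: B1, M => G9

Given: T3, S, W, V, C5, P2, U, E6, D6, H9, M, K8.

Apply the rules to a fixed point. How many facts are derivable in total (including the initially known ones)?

Round 1 fires R4, R7, R8, R10, giving N, F1, R61, J5.
Round 2 fires R9, R13, R14, giving A7, Q7, F55.
Round 3 fires R3, R12, giving B1, Q92.
Round 4 fires R15, giving G9.
Closure: {A7, B1, C5, D6, E6, F1, F55, G9, H9, J5, K8, M, N, P2, Q7, Q92, R61, S, T3, U, V, W} — 22 facts.

22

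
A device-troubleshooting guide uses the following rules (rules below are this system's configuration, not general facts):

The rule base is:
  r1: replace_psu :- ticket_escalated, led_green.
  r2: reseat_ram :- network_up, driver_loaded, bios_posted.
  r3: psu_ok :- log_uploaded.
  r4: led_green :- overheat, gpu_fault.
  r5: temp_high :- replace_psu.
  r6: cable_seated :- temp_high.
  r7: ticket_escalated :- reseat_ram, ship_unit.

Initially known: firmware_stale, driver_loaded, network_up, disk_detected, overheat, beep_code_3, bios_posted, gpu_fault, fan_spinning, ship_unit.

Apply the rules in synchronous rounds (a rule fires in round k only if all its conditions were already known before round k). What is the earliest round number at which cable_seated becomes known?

5

[1] r2 [reseat_ram :- network_up, driver_loaded, bios_posted.]; r4 [led_green :- overheat, gpu_fault.]. ⇒ new: reseat_ram, led_green.
[2] r7 [ticket_escalated :- reseat_ram, ship_unit.]. ⇒ new: ticket_escalated.
[3] r1 [replace_psu :- ticket_escalated, led_green.]. ⇒ new: replace_psu.
[4] r5 [temp_high :- replace_psu.]. ⇒ new: temp_high.
[5] r6 [cable_seated :- temp_high.]. ⇒ new: cable_seated.
cable_seated first appears in round 5.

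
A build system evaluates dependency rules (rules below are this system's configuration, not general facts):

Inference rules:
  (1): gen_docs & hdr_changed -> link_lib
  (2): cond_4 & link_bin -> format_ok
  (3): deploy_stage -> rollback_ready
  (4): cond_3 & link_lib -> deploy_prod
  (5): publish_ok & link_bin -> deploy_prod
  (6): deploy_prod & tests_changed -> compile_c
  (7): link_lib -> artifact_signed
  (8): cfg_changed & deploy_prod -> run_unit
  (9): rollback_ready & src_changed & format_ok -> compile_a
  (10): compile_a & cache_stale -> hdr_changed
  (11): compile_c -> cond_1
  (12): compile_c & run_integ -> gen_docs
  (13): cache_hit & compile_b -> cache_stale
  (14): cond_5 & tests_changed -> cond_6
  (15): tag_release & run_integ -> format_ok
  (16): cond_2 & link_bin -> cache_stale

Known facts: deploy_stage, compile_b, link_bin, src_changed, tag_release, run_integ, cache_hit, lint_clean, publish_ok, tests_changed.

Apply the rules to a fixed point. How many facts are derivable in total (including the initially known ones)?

Round 1: (3) [deploy_stage -> rollback_ready]; (5) [publish_ok & link_bin -> deploy_prod]; (13) [cache_hit & compile_b -> cache_stale]; (15) [tag_release & run_integ -> format_ok]. New: rollback_ready, deploy_prod, cache_stale, format_ok.
Round 2: (6) [deploy_prod & tests_changed -> compile_c]; (9) [rollback_ready & src_changed & format_ok -> compile_a]. New: compile_c, compile_a.
Round 3: (10) [compile_a & cache_stale -> hdr_changed]; (11) [compile_c -> cond_1]; (12) [compile_c & run_integ -> gen_docs]. New: hdr_changed, cond_1, gen_docs.
Round 4: (1) [gen_docs & hdr_changed -> link_lib]. New: link_lib.
Round 5: (7) [link_lib -> artifact_signed]. New: artifact_signed.
Closure: {artifact_signed, cache_hit, cache_stale, compile_a, compile_b, compile_c, cond_1, deploy_prod, deploy_stage, format_ok, gen_docs, hdr_changed, link_bin, link_lib, lint_clean, publish_ok, rollback_ready, run_integ, src_changed, tag_release, tests_changed} — 21 facts.

21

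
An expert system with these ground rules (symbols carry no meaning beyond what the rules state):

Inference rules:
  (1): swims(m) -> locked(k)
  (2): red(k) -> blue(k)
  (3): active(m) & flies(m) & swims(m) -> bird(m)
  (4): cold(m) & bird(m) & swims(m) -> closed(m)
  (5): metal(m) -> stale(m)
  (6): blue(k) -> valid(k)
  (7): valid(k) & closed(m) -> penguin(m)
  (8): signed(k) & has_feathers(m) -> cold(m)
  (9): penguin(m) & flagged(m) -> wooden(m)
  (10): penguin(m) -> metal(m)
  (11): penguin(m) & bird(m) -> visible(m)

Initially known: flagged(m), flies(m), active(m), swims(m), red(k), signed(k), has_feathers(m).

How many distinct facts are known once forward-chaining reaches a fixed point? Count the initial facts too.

Round 1 fires (1), (2), (3), (8), giving locked(k), blue(k), bird(m), cold(m).
Round 2 fires (4), (6), giving closed(m), valid(k).
Round 3 fires (7), giving penguin(m).
Round 4 fires (9), (10), (11), giving wooden(m), metal(m), visible(m).
Round 5 fires (5), giving stale(m).
Closure: {active(m), bird(m), blue(k), closed(m), cold(m), flagged(m), flies(m), has_feathers(m), locked(k), metal(m), penguin(m), red(k), signed(k), stale(m), swims(m), valid(k), visible(m), wooden(m)} — 18 facts.

18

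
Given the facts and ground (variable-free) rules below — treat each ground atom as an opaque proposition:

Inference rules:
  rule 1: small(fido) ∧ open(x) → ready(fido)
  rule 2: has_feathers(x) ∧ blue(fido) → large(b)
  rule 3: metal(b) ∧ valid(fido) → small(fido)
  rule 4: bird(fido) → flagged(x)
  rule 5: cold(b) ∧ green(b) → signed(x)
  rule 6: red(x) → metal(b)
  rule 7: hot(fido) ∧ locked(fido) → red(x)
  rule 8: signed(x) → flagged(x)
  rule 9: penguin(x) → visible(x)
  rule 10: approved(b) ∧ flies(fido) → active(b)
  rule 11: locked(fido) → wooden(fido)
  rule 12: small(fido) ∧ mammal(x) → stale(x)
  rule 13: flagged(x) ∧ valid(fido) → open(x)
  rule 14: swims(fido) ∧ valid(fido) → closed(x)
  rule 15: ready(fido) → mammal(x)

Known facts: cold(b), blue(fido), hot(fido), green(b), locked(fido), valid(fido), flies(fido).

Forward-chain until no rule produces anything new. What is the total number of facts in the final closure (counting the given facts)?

17

Round 1 — rule 5, rule 7, rule 11, derive signed(x), red(x), wooden(fido).
Round 2 — rule 6, rule 8, derive metal(b), flagged(x).
Round 3 — rule 3, rule 13, derive small(fido), open(x).
Round 4 — rule 1, derive ready(fido).
Round 5 — rule 15, derive mammal(x).
Round 6 — rule 12, derive stale(x).
Closure: {blue(fido), cold(b), flagged(x), flies(fido), green(b), hot(fido), locked(fido), mammal(x), metal(b), open(x), ready(fido), red(x), signed(x), small(fido), stale(x), valid(fido), wooden(fido)} — 17 facts.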